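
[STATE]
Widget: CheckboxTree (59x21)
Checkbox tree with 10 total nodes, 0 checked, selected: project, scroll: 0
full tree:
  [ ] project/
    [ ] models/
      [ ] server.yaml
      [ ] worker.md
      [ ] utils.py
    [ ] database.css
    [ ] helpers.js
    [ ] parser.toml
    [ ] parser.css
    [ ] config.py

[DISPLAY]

>[ ] project/                                              
   [ ] models/                                             
     [ ] server.yaml                                       
     [ ] worker.md                                         
     [ ] utils.py                                          
   [ ] database.css                                        
   [ ] helpers.js                                          
   [ ] parser.toml                                         
   [ ] parser.css                                          
   [ ] config.py                                           
                                                           
                                                           
                                                           
                                                           
                                                           
                                                           
                                                           
                                                           
                                                           
                                                           
                                                           


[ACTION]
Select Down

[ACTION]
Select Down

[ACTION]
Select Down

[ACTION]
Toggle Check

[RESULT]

 [-] project/                                              
   [-] models/                                             
     [ ] server.yaml                                       
>    [x] worker.md                                         
     [ ] utils.py                                          
   [ ] database.css                                        
   [ ] helpers.js                                          
   [ ] parser.toml                                         
   [ ] parser.css                                          
   [ ] config.py                                           
                                                           
                                                           
                                                           
                                                           
                                                           
                                                           
                                                           
                                                           
                                                           
                                                           
                                                           


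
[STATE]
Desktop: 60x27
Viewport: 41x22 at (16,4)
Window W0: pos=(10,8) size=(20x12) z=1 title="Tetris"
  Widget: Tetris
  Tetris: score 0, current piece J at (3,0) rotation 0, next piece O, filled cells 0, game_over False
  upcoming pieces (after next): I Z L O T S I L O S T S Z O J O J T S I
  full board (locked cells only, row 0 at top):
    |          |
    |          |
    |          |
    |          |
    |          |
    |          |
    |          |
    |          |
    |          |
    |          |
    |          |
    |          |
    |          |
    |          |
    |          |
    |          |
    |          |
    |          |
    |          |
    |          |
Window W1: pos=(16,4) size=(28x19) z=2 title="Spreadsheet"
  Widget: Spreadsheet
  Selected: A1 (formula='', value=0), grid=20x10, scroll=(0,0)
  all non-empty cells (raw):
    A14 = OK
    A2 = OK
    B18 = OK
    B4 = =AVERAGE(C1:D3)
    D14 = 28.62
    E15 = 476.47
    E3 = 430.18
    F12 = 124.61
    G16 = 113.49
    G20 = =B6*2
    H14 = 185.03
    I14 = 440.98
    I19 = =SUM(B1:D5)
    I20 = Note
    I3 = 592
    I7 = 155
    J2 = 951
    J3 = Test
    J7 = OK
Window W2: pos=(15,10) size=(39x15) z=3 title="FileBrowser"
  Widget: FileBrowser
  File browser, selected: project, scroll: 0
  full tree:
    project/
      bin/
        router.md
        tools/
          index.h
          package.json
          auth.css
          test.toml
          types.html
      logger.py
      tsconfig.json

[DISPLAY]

┏━━━━━━━━━━━━━━━━━━━━━━━━━━┓             
┃ Spreadsheet              ┃             
┠──────────────────────────┨             
┃A1:                       ┃             
┃       A       B       C  ┃             
┃--------------------------┃             
━━━━━━━━━━━━━━━━━━━━━━━━━━━━━━━━━━━━━┓   
 FileBrowser                         ┃   
─────────────────────────────────────┨   
> [-] project/                       ┃   
    [+] bin/                         ┃   
    logger.py                        ┃   
    tsconfig.json                    ┃   
                                     ┃   
                                     ┃   
                                     ┃   
                                     ┃   
                                     ┃   
                                     ┃   
                                     ┃   
━━━━━━━━━━━━━━━━━━━━━━━━━━━━━━━━━━━━━┛   
                                         


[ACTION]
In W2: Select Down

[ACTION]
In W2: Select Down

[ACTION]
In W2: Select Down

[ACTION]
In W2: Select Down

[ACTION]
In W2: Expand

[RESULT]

┏━━━━━━━━━━━━━━━━━━━━━━━━━━┓             
┃ Spreadsheet              ┃             
┠──────────────────────────┨             
┃A1:                       ┃             
┃       A       B       C  ┃             
┃--------------------------┃             
━━━━━━━━━━━━━━━━━━━━━━━━━━━━━━━━━━━━━┓   
 FileBrowser                         ┃   
─────────────────────────────────────┨   
  [-] project/                       ┃   
    [+] bin/                         ┃   
    logger.py                        ┃   
  > tsconfig.json                    ┃   
                                     ┃   
                                     ┃   
                                     ┃   
                                     ┃   
                                     ┃   
                                     ┃   
                                     ┃   
━━━━━━━━━━━━━━━━━━━━━━━━━━━━━━━━━━━━━┛   
                                         


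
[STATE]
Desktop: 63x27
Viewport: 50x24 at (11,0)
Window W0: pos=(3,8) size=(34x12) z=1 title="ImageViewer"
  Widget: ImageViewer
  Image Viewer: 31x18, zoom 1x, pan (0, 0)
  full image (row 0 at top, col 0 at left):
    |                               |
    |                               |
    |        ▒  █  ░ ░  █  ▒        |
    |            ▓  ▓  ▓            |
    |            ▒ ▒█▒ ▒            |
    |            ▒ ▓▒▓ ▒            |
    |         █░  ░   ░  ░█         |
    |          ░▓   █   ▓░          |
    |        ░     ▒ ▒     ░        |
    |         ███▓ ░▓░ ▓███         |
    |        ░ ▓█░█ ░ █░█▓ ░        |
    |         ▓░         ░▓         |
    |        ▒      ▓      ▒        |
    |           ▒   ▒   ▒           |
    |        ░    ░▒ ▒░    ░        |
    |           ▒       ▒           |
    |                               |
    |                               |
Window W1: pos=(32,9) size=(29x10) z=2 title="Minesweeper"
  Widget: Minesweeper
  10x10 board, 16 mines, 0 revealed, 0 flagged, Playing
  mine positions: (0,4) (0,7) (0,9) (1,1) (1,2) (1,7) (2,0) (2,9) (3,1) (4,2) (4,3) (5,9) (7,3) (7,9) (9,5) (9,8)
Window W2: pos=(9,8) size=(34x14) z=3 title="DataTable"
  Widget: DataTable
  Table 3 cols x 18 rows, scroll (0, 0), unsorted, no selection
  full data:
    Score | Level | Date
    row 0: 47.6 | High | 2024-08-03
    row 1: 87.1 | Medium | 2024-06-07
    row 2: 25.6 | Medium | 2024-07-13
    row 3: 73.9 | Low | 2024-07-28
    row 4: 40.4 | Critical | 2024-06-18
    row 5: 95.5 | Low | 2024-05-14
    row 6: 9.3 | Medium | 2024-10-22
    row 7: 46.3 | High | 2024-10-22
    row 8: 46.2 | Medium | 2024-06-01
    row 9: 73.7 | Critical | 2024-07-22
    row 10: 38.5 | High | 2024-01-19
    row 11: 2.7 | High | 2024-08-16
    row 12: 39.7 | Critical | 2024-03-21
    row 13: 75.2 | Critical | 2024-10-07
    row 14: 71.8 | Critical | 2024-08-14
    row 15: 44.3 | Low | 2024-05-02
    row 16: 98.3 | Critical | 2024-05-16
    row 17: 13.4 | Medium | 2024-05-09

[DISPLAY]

                                                  
                                                  
                                                  
                                                  
                                                  
                                                  
                                                  
                                                  
━━━━━━━━━━━━━━━━━━━━━━━━━━━━━━━┓                  
DataTable                      ┃━━━━━━━━━━━━━━━━━┓
───────────────────────────────┨er               ┃
core│Level   │Date             ┃─────────────────┨
────┼────────┼──────────       ┃                 ┃
7.6 │High    │2024-08-03       ┃                 ┃
7.1 │Medium  │2024-06-07       ┃                 ┃
5.6 │Medium  │2024-07-13       ┃                 ┃
3.9 │Low     │2024-07-28       ┃                 ┃
0.4 │Critical│2024-06-18       ┃                 ┃
5.5 │Low     │2024-05-14       ┃━━━━━━━━━━━━━━━━━┛
.3  │Medium  │2024-10-22       ┃                  
6.3 │High    │2024-10-22       ┃                  
━━━━━━━━━━━━━━━━━━━━━━━━━━━━━━━┛                  
                                                  
                                                  


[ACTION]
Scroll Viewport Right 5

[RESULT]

                                                  
                                                  
                                                  
                                                  
                                                  
                                                  
                                                  
                                                  
━━━━━━━━━━━━━━━━━━━━━━━━━━━━━┓                    
taTable                      ┃━━━━━━━━━━━━━━━━━┓  
─────────────────────────────┨er               ┃  
re│Level   │Date             ┃─────────────────┨  
──┼────────┼──────────       ┃                 ┃  
6 │High    │2024-08-03       ┃                 ┃  
1 │Medium  │2024-06-07       ┃                 ┃  
6 │Medium  │2024-07-13       ┃                 ┃  
9 │Low     │2024-07-28       ┃                 ┃  
4 │Critical│2024-06-18       ┃                 ┃  
5 │Low     │2024-05-14       ┃━━━━━━━━━━━━━━━━━┛  
  │Medium  │2024-10-22       ┃                    
3 │High    │2024-10-22       ┃                    
━━━━━━━━━━━━━━━━━━━━━━━━━━━━━┛                    
                                                  
                                                  


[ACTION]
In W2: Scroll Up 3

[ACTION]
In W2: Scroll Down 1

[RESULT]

                                                  
                                                  
                                                  
                                                  
                                                  
                                                  
                                                  
                                                  
━━━━━━━━━━━━━━━━━━━━━━━━━━━━━┓                    
taTable                      ┃━━━━━━━━━━━━━━━━━┓  
─────────────────────────────┨er               ┃  
re│Level   │Date             ┃─────────────────┨  
──┼────────┼──────────       ┃                 ┃  
1 │Medium  │2024-06-07       ┃                 ┃  
6 │Medium  │2024-07-13       ┃                 ┃  
9 │Low     │2024-07-28       ┃                 ┃  
4 │Critical│2024-06-18       ┃                 ┃  
5 │Low     │2024-05-14       ┃                 ┃  
  │Medium  │2024-10-22       ┃━━━━━━━━━━━━━━━━━┛  
3 │High    │2024-10-22       ┃                    
2 │Medium  │2024-06-01       ┃                    
━━━━━━━━━━━━━━━━━━━━━━━━━━━━━┛                    
                                                  
                                                  


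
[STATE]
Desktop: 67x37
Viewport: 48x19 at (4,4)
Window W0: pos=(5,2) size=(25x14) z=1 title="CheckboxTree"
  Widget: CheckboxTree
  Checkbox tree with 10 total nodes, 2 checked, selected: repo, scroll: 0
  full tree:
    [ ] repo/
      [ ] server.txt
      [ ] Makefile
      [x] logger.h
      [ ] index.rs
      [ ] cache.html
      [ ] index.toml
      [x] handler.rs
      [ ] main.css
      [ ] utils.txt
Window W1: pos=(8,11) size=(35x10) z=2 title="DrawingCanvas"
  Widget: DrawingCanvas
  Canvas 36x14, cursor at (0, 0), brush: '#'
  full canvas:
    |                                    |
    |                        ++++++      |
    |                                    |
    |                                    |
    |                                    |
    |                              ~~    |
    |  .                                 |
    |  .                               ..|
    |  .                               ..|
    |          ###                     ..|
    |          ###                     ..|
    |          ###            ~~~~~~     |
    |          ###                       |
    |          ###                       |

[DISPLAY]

 ┠───────────────────────┨                      
 ┃>[-] repo/             ┃                      
 ┃   [ ] server.txt      ┃                      
 ┃   [ ] Makefile        ┃                      
 ┃   [x] logger.h        ┃                      
 ┃   [ ] index.rs        ┃                      
 ┃   [ ] cache.html      ┃                      
 ┃  ┏━━━━━━━━━━━━━━━━━━━━━━━━━━━━━━━━━┓         
 ┃  ┃ DrawingCanvas                   ┃         
 ┃  ┠─────────────────────────────────┨         
 ┃  ┃+                                ┃         
 ┗━━┃                        ++++++   ┃         
    ┃                                 ┃         
    ┃                                 ┃         
    ┃                                 ┃         
    ┃                              ~~ ┃         
    ┗━━━━━━━━━━━━━━━━━━━━━━━━━━━━━━━━━┛         
                                                
                                                


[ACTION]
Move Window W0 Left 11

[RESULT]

────────────────────┨                           
] repo/             ┃                           
[ ] server.txt      ┃                           
[ ] Makefile        ┃                           
[x] logger.h        ┃                           
[ ] index.rs        ┃                           
[ ] cache.html      ┃                           
[ ] ┏━━━━━━━━━━━━━━━━━━━━━━━━━━━━━━━━━┓         
[x] ┃ DrawingCanvas                   ┃         
[ ] ┠─────────────────────────────────┨         
[ ] ┃+                                ┃         
━━━━┃                        ++++++   ┃         
    ┃                                 ┃         
    ┃                                 ┃         
    ┃                                 ┃         
    ┃                              ~~ ┃         
    ┗━━━━━━━━━━━━━━━━━━━━━━━━━━━━━━━━━┛         
                                                
                                                


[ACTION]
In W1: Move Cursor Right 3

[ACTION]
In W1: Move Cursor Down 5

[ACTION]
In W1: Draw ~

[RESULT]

────────────────────┨                           
] repo/             ┃                           
[ ] server.txt      ┃                           
[ ] Makefile        ┃                           
[x] logger.h        ┃                           
[ ] index.rs        ┃                           
[ ] cache.html      ┃                           
[ ] ┏━━━━━━━━━━━━━━━━━━━━━━━━━━━━━━━━━┓         
[x] ┃ DrawingCanvas                   ┃         
[ ] ┠─────────────────────────────────┨         
[ ] ┃                                 ┃         
━━━━┃                        ++++++   ┃         
    ┃                                 ┃         
    ┃                                 ┃         
    ┃                                 ┃         
    ┃   ~                          ~~ ┃         
    ┗━━━━━━━━━━━━━━━━━━━━━━━━━━━━━━━━━┛         
                                                
                                                


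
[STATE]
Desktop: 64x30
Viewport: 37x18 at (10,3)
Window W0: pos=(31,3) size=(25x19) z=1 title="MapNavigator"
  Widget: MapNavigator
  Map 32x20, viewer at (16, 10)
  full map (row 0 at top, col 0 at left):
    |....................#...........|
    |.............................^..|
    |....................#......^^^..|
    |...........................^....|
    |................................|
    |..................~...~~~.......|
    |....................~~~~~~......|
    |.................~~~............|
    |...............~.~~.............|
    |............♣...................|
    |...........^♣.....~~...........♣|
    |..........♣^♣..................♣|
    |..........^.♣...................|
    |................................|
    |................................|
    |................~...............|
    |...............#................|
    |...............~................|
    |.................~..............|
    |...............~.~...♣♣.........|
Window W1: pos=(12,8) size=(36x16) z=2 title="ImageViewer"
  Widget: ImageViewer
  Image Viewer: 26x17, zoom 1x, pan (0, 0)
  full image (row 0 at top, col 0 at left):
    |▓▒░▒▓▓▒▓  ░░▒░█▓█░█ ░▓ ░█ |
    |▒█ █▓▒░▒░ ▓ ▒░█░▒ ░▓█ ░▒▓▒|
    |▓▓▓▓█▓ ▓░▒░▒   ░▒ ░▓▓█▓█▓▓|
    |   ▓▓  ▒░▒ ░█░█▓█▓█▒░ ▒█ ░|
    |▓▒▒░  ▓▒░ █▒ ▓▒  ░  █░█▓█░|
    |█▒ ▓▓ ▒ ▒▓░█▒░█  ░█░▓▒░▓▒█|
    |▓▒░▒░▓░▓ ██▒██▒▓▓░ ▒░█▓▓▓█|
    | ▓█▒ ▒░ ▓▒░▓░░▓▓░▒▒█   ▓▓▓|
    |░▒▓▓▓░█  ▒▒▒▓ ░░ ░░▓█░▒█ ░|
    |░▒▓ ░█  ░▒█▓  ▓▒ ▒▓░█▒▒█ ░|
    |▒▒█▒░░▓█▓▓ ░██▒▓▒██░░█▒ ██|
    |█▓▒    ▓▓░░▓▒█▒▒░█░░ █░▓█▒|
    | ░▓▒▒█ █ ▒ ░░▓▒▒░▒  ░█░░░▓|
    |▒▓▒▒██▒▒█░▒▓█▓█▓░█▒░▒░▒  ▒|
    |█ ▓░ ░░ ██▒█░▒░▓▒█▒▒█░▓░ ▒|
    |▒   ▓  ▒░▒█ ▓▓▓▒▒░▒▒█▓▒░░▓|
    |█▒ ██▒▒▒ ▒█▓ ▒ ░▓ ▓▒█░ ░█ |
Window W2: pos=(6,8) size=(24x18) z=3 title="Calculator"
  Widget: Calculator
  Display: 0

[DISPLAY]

                     ┏━━━━━━━━━━━━━━━
                     ┃ MapNavigator  
                     ┠───────────────
                     ┃...............
                     ┃...............
━━━━━━━━━━━━━━━━━━━┓━━━━━━━━━━━━━━━━━
lculator           ┃                 
───────────────────┨─────────────────
                  0┃░█ ░▓ ░█         
─┬───┬───┬───┐     ┃ ░▓█ ░▒▓▒        
 │ 8 │ 9 │ ÷ │     ┃ ░▓▓█▓█▓▓        
─┼───┼───┼───┤     ┃▓█▒░ ▒█ ░        
 │ 5 │ 6 │ × │     ┃░  █░█▓█░        
─┼───┼───┼───┤     ┃░█░▓▒░▓▒█        
 │ 2 │ 3 │ - │     ┃░ ▒░█▓▓▓█        
─┼───┼───┼───┤     ┃▒▒█   ▓▓▓        
 │ . │ = │ + │     ┃░░▓█░▒█ ░        
─┼───┼───┼───┤     ┃▒▓░█▒▒█ ░        


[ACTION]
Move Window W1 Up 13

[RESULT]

  ┃▓▒░▒▓▓▒▓  ░░▒░█▓█░█ ░▓ ░█         
  ┃▒█ █▓▒░▒░ ▓ ▒░█░▒ ░▓█ ░▒▓▒        
  ┃▓▓▓▓█▓ ▓░▒░▒   ░▒ ░▓▓█▓█▓▓        
  ┃   ▓▓  ▒░▒ ░█░█▓█▓█▒░ ▒█ ░        
  ┃▓▒▒░  ▓▒░ █▒ ▓▒  ░  █░█▓█░        
━━━━━━━━━━━━━━━━━━━┓░█░▓▒░▓▒█        
lculator           ┃░ ▒░█▓▓▓█        
───────────────────┨▒▒█   ▓▓▓        
                  0┃░░▓█░▒█ ░        
─┬───┬───┬───┐     ┃▒▓░█▒▒█ ░        
 │ 8 │ 9 │ ÷ │     ┃██░░█▒ ██        
─┼───┼───┼───┤     ┃█░░ █░▓█▒        
 │ 5 │ 6 │ × │     ┃━━━━━━━━━━━━━━━━━
─┼───┼───┼───┤     ┃ ┃...............
 │ 2 │ 3 │ - │     ┃ ┃...............
─┼───┼───┼───┤     ┃ ┃...........~...
 │ . │ = │ + │     ┃ ┃..........#....
─┼───┼───┼───┤     ┃ ┃..........~....


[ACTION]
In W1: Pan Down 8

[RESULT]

  ┃░▒▓▓▓░█  ▒▒▒▓ ░░ ░░▓█░▒█ ░        
  ┃░▒▓ ░█  ░▒█▓  ▓▒ ▒▓░█▒▒█ ░        
  ┃▒▒█▒░░▓█▓▓ ░██▒▓▒██░░█▒ ██        
  ┃█▓▒    ▓▓░░▓▒█▒▒░█░░ █░▓█▒        
  ┃ ░▓▒▒█ █ ▒ ░░▓▒▒░▒  ░█░░░▓        
━━━━━━━━━━━━━━━━━━━┓█▒░▒░▒  ▒        
lculator           ┃█▒▒█░▓░ ▒        
───────────────────┨░▒▒█▓▒░░▓        
                  0┃ ▓▒█░ ░█         
─┬───┬───┬───┐     ┃                 
 │ 8 │ 9 │ ÷ │     ┃                 
─┼───┼───┼───┤     ┃                 
 │ 5 │ 6 │ × │     ┃━━━━━━━━━━━━━━━━━
─┼───┼───┼───┤     ┃ ┃...............
 │ 2 │ 3 │ - │     ┃ ┃...............
─┼───┼───┼───┤     ┃ ┃...........~...
 │ . │ = │ + │     ┃ ┃..........#....
─┼───┼───┼───┤     ┃ ┃..........~....


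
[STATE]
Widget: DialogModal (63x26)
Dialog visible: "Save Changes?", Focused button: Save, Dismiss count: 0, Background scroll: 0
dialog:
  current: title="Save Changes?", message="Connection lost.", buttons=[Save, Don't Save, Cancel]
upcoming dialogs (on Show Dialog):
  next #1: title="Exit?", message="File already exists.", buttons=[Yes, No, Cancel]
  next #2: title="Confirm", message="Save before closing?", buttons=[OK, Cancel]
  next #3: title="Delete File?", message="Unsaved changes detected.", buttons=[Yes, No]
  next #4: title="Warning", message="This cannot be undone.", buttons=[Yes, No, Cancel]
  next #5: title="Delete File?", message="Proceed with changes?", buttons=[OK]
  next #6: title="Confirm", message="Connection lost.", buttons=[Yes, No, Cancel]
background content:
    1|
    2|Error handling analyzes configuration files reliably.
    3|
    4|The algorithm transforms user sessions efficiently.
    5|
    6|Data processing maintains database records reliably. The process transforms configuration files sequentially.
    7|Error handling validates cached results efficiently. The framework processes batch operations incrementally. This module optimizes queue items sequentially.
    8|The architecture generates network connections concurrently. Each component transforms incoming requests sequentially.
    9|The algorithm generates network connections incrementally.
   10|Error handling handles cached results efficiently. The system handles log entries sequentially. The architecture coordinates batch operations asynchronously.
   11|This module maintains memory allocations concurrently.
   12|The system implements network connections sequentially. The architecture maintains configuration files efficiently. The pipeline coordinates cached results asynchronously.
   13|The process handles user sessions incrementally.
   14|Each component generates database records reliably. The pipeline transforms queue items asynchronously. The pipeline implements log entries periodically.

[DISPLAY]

                                                               
Error handling analyzes configuration files reliably.          
                                                               
The algorithm transforms user sessions efficiently.            
                                                               
Data processing maintains database records reliably. The proces
Error handling validates cached results efficiently. The framew
The architecture generates network connections concurrently. Ea
The algorithm generates network connections incrementally.     
Error handling handles cached results efficiently. The system h
This module mai┌──────────────────────────────┐rently.         
The system impl│        Save Changes?         │ntially. The arc
The process han│       Connection lost.       │.               
Each component │ [Save]  Don't Save   Cancel  │bly. The pipelin
               └──────────────────────────────┘                
                                                               
                                                               
                                                               
                                                               
                                                               
                                                               
                                                               
                                                               
                                                               
                                                               
                                                               


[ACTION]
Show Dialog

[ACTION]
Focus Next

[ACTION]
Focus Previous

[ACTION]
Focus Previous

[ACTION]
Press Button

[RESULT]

                                                               
Error handling analyzes configuration files reliably.          
                                                               
The algorithm transforms user sessions efficiently.            
                                                               
Data processing maintains database records reliably. The proces
Error handling validates cached results efficiently. The framew
The architecture generates network connections concurrently. Ea
The algorithm generates network connections incrementally.     
Error handling handles cached results efficiently. The system h
This module maintains memory allocations concurrently.         
The system implements network connections sequentially. The arc
The process handles user sessions incrementally.               
Each component generates database records reliably. The pipelin
                                                               
                                                               
                                                               
                                                               
                                                               
                                                               
                                                               
                                                               
                                                               
                                                               
                                                               
                                                               


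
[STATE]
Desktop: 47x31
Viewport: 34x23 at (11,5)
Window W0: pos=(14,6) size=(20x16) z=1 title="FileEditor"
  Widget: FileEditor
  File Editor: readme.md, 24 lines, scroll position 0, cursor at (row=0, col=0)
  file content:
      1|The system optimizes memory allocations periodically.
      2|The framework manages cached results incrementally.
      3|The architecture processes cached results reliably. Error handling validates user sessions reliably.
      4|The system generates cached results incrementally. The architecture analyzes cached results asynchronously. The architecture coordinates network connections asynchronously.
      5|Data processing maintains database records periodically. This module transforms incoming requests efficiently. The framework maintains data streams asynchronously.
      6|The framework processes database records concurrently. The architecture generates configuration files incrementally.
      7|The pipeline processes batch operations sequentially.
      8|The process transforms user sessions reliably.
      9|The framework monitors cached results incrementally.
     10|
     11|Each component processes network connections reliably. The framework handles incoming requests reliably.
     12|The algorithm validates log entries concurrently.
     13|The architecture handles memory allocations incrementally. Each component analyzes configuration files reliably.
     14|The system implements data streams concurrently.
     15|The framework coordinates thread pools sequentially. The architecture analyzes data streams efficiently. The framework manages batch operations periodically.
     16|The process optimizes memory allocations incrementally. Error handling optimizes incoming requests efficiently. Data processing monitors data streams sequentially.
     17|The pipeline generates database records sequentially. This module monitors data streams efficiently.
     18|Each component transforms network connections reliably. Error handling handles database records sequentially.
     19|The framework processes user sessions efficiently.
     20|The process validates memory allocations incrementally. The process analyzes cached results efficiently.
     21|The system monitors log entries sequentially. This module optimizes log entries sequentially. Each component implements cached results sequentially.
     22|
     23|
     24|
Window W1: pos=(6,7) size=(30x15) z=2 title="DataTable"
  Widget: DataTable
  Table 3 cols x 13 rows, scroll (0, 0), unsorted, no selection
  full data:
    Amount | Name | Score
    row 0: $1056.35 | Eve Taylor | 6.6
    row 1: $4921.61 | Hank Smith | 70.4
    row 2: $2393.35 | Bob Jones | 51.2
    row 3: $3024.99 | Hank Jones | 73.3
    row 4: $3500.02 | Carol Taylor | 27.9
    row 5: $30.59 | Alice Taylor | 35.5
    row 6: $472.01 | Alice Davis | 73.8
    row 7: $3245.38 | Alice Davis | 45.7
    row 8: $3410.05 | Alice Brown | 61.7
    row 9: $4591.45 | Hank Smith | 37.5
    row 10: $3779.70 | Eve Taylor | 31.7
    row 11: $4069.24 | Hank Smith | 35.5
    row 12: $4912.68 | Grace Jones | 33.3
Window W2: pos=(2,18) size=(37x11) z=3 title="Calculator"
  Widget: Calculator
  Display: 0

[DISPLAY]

                                  
   ┏━━━━━━━━━━━━━━━━━━┓           
━━━━━━━━━━━━━━━━━━━━━━━━┓         
aTable                  ┃         
────────────────────────┨         
nt  │Name        │Score ┃         
────┼────────────┼───── ┃         
6.35│Eve Taylor  │6.6   ┃         
1.61│Hank Smith  │70.4  ┃         
3.35│Bob Jones   │51.2  ┃         
4.99│Hank Jones  │73.3  ┃         
0.02│Carol Taylor│27.9  ┃         
59  │Alice Taylor│35.5  ┃         
━━━━━━━━━━━━━━━━━━━━━━━━━━━┓      
tor                        ┃      
───────────────────────────┨      
                          0┃      
┬───┬───┐                  ┃      
│ 9 │ ÷ │                  ┃      
┼───┼───┤                  ┃      
│ 6 │ × │                  ┃      
┼───┼───┤                  ┃      
│ 3 │ - │                  ┃      


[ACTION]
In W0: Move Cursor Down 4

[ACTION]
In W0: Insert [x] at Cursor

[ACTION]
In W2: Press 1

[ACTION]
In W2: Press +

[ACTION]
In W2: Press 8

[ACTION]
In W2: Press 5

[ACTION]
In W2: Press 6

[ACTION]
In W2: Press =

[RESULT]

                                  
   ┏━━━━━━━━━━━━━━━━━━┓           
━━━━━━━━━━━━━━━━━━━━━━━━┓         
aTable                  ┃         
────────────────────────┨         
nt  │Name        │Score ┃         
────┼────────────┼───── ┃         
6.35│Eve Taylor  │6.6   ┃         
1.61│Hank Smith  │70.4  ┃         
3.35│Bob Jones   │51.2  ┃         
4.99│Hank Jones  │73.3  ┃         
0.02│Carol Taylor│27.9  ┃         
59  │Alice Taylor│35.5  ┃         
━━━━━━━━━━━━━━━━━━━━━━━━━━━┓      
tor                        ┃      
───────────────────────────┨      
                        857┃      
┬───┬───┐                  ┃      
│ 9 │ ÷ │                  ┃      
┼───┼───┤                  ┃      
│ 6 │ × │                  ┃      
┼───┼───┤                  ┃      
│ 3 │ - │                  ┃      


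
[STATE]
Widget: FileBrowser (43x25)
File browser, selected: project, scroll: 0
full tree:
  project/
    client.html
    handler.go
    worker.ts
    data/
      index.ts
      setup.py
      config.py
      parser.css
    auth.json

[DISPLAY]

> [-] project/                             
    client.html                            
    handler.go                             
    worker.ts                              
    [+] data/                              
    auth.json                              
                                           
                                           
                                           
                                           
                                           
                                           
                                           
                                           
                                           
                                           
                                           
                                           
                                           
                                           
                                           
                                           
                                           
                                           
                                           


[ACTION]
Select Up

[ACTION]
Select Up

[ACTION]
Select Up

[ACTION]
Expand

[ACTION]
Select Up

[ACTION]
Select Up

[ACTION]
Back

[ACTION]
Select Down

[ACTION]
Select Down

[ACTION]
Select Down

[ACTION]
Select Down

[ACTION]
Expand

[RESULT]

  [-] project/                             
    client.html                            
    handler.go                             
    worker.ts                              
  > [-] data/                              
      index.ts                             
      setup.py                             
      config.py                            
      parser.css                           
    auth.json                              
                                           
                                           
                                           
                                           
                                           
                                           
                                           
                                           
                                           
                                           
                                           
                                           
                                           
                                           
                                           


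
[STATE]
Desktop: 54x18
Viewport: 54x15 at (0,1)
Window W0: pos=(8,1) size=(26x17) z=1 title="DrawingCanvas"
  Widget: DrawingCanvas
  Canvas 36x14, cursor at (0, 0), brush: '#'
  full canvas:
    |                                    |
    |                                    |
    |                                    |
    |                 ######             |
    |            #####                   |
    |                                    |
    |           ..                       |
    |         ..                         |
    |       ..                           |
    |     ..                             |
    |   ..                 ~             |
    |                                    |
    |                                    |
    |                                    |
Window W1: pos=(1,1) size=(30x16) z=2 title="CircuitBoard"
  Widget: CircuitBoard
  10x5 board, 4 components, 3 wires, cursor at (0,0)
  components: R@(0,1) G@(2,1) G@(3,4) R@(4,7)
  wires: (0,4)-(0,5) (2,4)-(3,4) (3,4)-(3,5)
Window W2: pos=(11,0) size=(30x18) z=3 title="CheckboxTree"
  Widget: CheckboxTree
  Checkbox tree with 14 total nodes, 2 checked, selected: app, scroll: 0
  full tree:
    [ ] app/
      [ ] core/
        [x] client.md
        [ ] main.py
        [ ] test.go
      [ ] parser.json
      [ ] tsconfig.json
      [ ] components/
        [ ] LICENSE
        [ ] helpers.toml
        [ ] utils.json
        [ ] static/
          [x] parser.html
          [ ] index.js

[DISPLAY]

 ┏━━━━━━━━━┃ CheckboxTree               ┃             
 ┃ CircuitB┠────────────────────────────┨             
 ┠─────────┃>[-] app/                   ┃             
 ┃   0 1 2 ┃   [-] core/                ┃             
 ┃0  [.]  R┃     [x] client.md          ┃             
 ┃         ┃     [ ] main.py            ┃             
 ┃1        ┃     [ ] test.go            ┃             
 ┃         ┃   [ ] parser.json          ┃             
 ┃2       G┃   [ ] tsconfig.json        ┃             
 ┃         ┃   [-] components/          ┃             
 ┃3        ┃     [ ] LICENSE            ┃             
 ┃         ┃     [ ] helpers.toml       ┃             
 ┃4        ┃     [ ] utils.json         ┃             
 ┃Cursor: (┃     [-] static/            ┃             
 ┃         ┃       [x] parser.html      ┃             


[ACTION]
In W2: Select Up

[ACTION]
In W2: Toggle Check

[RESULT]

 ┏━━━━━━━━━┃ CheckboxTree               ┃             
 ┃ CircuitB┠────────────────────────────┨             
 ┠─────────┃>[x] app/                   ┃             
 ┃   0 1 2 ┃   [x] core/                ┃             
 ┃0  [.]  R┃     [x] client.md          ┃             
 ┃         ┃     [x] main.py            ┃             
 ┃1        ┃     [x] test.go            ┃             
 ┃         ┃   [x] parser.json          ┃             
 ┃2       G┃   [x] tsconfig.json        ┃             
 ┃         ┃   [x] components/          ┃             
 ┃3        ┃     [x] LICENSE            ┃             
 ┃         ┃     [x] helpers.toml       ┃             
 ┃4        ┃     [x] utils.json         ┃             
 ┃Cursor: (┃     [x] static/            ┃             
 ┃         ┃       [x] parser.html      ┃             
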